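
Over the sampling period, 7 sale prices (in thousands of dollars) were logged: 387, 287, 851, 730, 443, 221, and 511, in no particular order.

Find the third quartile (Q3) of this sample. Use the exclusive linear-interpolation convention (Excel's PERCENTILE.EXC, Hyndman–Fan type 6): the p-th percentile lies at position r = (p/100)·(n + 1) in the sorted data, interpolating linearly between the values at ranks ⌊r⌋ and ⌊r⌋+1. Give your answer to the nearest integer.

730

Sorted: 221, 287, 387, 443, 511, 730, 851.
n = 7.
r = (75/100)·(7 + 1) = 6.
r is an integer, so P75 is the value at rank 6: 730.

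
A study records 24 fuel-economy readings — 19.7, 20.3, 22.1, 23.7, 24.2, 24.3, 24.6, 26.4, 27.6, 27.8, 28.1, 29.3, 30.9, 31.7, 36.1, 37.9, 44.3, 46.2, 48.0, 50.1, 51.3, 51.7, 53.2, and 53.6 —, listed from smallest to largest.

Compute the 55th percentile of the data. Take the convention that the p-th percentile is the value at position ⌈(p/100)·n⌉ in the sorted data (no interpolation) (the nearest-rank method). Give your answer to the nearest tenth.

31.7

n = 24.
Position = ⌈55/100 · 24⌉ = ⌈13.2⌉ = 14.
The value at rank 14 is 31.7.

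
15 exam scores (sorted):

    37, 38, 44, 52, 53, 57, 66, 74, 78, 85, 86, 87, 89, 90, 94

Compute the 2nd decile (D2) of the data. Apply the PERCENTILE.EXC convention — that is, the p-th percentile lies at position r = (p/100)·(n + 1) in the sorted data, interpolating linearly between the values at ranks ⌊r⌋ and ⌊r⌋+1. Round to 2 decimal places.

n = 15.
r = (20/100)·(15 + 1) = 3.2.
Rank 3 is 44 and rank 4 is 52.
Interpolate: 44 + 0.2·(52 − 44) = 44 + 0.2·8 = 45.6.

45.60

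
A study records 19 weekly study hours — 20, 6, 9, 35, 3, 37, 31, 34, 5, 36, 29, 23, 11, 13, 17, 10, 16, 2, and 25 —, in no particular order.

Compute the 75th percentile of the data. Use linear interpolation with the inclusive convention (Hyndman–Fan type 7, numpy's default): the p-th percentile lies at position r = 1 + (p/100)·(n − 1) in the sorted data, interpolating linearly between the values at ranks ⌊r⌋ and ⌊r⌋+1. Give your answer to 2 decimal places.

30.00

Sorted: 2, 3, 5, 6, 9, 10, 11, 13, 16, 17, 20, 23, 25, 29, 31, 34, 35, 36, 37.
n = 19.
r = 1 + (75/100)·(19 − 1) = 1 + 13.5 = 14.5.
Rank 14 is 29 and rank 15 is 31.
Interpolate: 29 + 0.5·(31 − 29) = 29 + 0.5·2 = 30.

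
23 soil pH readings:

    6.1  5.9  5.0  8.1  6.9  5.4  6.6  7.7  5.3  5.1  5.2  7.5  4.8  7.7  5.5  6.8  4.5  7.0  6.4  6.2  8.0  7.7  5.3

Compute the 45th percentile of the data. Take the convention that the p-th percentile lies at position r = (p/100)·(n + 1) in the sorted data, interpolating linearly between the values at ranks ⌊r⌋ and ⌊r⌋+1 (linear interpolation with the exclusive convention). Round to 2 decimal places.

6.06

Sorted: 4.5, 4.8, 5.0, 5.1, 5.2, 5.3, 5.3, 5.4, 5.5, 5.9, 6.1, 6.2, 6.4, 6.6, 6.8, 6.9, 7.0, 7.5, 7.7, 7.7, 7.7, 8.0, 8.1.
n = 23.
r = (45/100)·(23 + 1) = 10.8.
Rank 10 is 5.9 and rank 11 is 6.1.
Interpolate: 5.9 + 0.8·(6.1 − 5.9) = 5.9 + 0.8·0.2 = 6.06.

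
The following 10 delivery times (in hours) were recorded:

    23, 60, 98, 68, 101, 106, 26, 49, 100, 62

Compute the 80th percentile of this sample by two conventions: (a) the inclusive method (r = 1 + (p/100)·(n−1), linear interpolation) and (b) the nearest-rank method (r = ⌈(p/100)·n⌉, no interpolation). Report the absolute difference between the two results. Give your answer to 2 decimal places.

Sorted: 23, 26, 49, 60, 62, 68, 98, 100, 101, 106.
n = 10.
(a) r = 8.2; between ranks 8 (100) and 9 (101): 100.2.
(b) the nearest-rank method: rank 8 → 100.
|100.2 − 100| = 0.2.

0.20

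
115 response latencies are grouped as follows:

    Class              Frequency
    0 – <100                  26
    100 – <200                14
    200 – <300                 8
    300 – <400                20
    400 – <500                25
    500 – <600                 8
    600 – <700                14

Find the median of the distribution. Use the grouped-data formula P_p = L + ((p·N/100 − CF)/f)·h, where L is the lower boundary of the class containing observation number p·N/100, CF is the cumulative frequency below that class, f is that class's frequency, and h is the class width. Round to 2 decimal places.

347.50

N = 115; target position k = 50/100 · 115 = 57.5.
Cumulative frequencies: 26, 40, 48, 68, 93, 101, 115.
Observation 57.5 falls in the class 300 – <400.
L = 300, CF = 48, f = 20, h = 100.
P50 = 300 + ((57.5 − 48)/20)·100 = 300 + 47.5 = 347.5.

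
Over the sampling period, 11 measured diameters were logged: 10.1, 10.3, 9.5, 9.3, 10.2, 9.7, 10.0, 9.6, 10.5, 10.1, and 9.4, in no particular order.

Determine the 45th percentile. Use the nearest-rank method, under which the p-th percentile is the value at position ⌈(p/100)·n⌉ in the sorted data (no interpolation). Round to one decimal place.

Sorted: 9.3, 9.4, 9.5, 9.6, 9.7, 10.0, 10.1, 10.1, 10.2, 10.3, 10.5.
n = 11.
Position = ⌈45/100 · 11⌉ = ⌈4.95⌉ = 5.
The value at rank 5 is 9.7.

9.7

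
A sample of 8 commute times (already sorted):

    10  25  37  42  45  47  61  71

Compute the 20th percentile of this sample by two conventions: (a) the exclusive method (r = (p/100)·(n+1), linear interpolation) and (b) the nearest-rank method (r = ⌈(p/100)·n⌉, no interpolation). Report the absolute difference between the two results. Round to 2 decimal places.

3.00

n = 8.
(a) r = 1.8; between ranks 1 (10) and 2 (25): 22.
(b) the nearest-rank method: rank 2 → 25.
|22 − 25| = 3.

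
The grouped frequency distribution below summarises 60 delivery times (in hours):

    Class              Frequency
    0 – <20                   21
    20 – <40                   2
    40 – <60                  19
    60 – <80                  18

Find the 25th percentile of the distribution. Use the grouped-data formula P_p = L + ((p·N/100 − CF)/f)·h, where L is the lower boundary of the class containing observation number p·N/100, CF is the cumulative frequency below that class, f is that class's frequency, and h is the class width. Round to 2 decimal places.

N = 60; target position k = 25/100 · 60 = 15.
Cumulative frequencies: 21, 23, 42, 60.
Observation 15 falls in the class 0 – <20.
L = 0, CF = 0, f = 21, h = 20.
P25 = 0 + ((15 − 0)/21)·20 = 0 + 14.2857 = 14.2857.

14.29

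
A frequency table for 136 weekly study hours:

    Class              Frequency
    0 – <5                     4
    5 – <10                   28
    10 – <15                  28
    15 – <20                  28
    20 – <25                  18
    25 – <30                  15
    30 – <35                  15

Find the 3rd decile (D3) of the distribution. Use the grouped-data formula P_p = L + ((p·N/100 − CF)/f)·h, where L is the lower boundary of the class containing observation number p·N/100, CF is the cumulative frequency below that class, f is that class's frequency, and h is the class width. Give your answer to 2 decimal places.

N = 136; target position k = 30/100 · 136 = 40.8.
Cumulative frequencies: 4, 32, 60, 88, 106, 121, 136.
Observation 40.8 falls in the class 10 – <15.
L = 10, CF = 32, f = 28, h = 5.
P30 = 10 + ((40.8 − 32)/28)·5 = 10 + 1.57143 = 11.5714.

11.57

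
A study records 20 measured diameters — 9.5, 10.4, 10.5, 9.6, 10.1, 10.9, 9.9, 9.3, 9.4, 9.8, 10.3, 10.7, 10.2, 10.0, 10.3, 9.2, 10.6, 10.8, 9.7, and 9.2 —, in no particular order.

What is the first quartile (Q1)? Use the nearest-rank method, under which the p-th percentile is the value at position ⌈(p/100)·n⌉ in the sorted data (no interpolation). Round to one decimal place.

Sorted: 9.2, 9.2, 9.3, 9.4, 9.5, 9.6, 9.7, 9.8, 9.9, 10.0, 10.1, 10.2, 10.3, 10.3, 10.4, 10.5, 10.6, 10.7, 10.8, 10.9.
n = 20.
Position = ⌈25/100 · 20⌉ = ⌈5⌉ = 5.
The value at rank 5 is 9.5.

9.5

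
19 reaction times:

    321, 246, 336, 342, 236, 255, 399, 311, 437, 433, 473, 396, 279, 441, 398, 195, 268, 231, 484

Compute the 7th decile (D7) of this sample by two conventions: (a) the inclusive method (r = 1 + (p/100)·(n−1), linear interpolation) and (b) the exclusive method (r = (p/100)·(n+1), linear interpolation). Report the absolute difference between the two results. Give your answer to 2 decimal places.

0.40

Sorted: 195, 231, 236, 246, 255, 268, 279, 311, 321, 336, 342, 396, 398, 399, 433, 437, 441, 473, 484.
n = 19.
(a) r = 13.6; between ranks 13 (398) and 14 (399): 398.6.
(b) r = 14 → value at rank 14 = 399.
|398.6 − 399| = 0.4.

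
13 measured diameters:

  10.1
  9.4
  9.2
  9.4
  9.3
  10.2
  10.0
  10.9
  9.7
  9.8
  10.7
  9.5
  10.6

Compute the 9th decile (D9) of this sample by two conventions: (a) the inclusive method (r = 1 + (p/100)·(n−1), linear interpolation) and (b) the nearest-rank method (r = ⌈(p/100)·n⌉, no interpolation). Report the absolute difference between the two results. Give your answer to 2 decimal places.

0.02

Sorted: 9.2, 9.3, 9.4, 9.4, 9.5, 9.7, 9.8, 10.0, 10.1, 10.2, 10.6, 10.7, 10.9.
n = 13.
(a) r = 11.8; between ranks 11 (10.6) and 12 (10.7): 10.68.
(b) the nearest-rank method: rank 12 → 10.7.
|10.68 − 10.7| = 0.02.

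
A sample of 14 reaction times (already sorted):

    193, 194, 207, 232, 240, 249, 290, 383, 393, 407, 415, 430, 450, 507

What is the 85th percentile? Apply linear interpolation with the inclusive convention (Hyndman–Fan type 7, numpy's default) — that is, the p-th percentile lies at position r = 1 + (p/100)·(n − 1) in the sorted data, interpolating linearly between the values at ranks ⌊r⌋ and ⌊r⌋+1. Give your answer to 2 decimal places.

431.00

n = 14.
r = 1 + (85/100)·(14 − 1) = 1 + 11.05 = 12.05.
Rank 12 is 430 and rank 13 is 450.
Interpolate: 430 + 0.05·(450 − 430) = 430 + 0.05·20 = 431.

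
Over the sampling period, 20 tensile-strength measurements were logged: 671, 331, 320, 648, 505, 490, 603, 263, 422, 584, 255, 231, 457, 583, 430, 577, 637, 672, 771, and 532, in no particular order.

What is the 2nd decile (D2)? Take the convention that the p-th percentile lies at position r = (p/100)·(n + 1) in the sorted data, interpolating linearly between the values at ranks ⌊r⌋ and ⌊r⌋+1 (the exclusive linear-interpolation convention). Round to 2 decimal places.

Sorted: 231, 255, 263, 320, 331, 422, 430, 457, 490, 505, 532, 577, 583, 584, 603, 637, 648, 671, 672, 771.
n = 20.
r = (20/100)·(20 + 1) = 4.2.
Rank 4 is 320 and rank 5 is 331.
Interpolate: 320 + 0.2·(331 − 320) = 320 + 0.2·11 = 322.2.

322.20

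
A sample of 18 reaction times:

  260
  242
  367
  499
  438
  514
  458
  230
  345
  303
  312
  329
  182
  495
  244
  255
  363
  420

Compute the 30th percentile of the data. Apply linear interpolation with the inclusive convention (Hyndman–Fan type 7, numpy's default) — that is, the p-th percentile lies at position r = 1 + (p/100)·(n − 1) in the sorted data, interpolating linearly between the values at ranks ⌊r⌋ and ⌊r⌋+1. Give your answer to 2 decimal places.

Sorted: 182, 230, 242, 244, 255, 260, 303, 312, 329, 345, 363, 367, 420, 438, 458, 495, 499, 514.
n = 18.
r = 1 + (30/100)·(18 − 1) = 1 + 5.1 = 6.1.
Rank 6 is 260 and rank 7 is 303.
Interpolate: 260 + 0.1·(303 − 260) = 260 + 0.1·43 = 264.3.

264.30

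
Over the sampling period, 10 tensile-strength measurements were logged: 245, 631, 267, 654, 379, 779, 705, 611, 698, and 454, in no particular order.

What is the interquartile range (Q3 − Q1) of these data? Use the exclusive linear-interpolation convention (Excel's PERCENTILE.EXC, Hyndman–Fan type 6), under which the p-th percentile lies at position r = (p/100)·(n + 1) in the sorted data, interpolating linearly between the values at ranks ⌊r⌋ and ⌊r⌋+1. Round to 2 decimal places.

348.75

Sorted: 245, 267, 379, 454, 611, 631, 654, 698, 705, 779.
n = 10.
P25: r = 2.75; ranks 2–3 are 267, 379; interpolating gives 351.
P75: r = 8.25; ranks 8–9 are 698, 705; interpolating gives 699.75.
Difference: 699.75 − 351 = 348.75.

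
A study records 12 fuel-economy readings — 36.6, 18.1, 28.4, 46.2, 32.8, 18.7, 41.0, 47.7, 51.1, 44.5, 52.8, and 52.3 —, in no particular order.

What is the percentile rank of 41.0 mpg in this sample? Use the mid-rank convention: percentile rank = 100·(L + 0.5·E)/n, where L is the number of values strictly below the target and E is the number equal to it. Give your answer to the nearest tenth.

45.8

Sorted: 18.1, 18.7, 28.4, 32.8, 36.6, 41.0, 44.5, 46.2, 47.7, 51.1, 52.3, 52.8.
Count below 41.0: L = 5; count equal: E = 1; n = 12.
Percentile rank = 100·(5 + 0.5·1)/12 = 100·5.5/12 = 45.83.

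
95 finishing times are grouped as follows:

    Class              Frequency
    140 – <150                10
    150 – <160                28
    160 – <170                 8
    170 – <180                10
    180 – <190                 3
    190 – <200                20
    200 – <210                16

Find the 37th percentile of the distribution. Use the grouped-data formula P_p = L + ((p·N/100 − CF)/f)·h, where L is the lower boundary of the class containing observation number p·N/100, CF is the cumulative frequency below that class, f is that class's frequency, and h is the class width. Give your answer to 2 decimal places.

158.98

N = 95; target position k = 37/100 · 95 = 35.15.
Cumulative frequencies: 10, 38, 46, 56, 59, 79, 95.
Observation 35.15 falls in the class 150 – <160.
L = 150, CF = 10, f = 28, h = 10.
P37 = 150 + ((35.15 − 10)/28)·10 = 150 + 8.98214 = 158.982.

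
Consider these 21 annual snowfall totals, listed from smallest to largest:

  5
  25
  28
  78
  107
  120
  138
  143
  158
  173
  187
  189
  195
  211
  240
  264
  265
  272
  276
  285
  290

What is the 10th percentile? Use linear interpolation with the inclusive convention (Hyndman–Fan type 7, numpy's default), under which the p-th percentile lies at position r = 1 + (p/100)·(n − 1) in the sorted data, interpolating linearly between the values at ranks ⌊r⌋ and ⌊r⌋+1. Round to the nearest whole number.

28

n = 21.
r = 1 + (10/100)·(21 − 1) = 1 + 2 = 3.
r is an integer, so P10 is the value at rank 3: 28.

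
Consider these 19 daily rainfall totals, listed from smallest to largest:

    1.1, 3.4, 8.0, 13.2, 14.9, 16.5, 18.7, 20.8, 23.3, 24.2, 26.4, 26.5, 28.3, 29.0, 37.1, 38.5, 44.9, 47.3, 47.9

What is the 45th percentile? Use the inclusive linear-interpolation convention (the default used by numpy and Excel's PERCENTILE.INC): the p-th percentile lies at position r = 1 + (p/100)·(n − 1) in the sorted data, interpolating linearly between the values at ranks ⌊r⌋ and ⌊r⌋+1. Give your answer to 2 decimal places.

n = 19.
r = 1 + (45/100)·(19 − 1) = 1 + 8.1 = 9.1.
Rank 9 is 23.3 and rank 10 is 24.2.
Interpolate: 23.3 + 0.1·(24.2 − 23.3) = 23.3 + 0.1·0.9 = 23.39.

23.39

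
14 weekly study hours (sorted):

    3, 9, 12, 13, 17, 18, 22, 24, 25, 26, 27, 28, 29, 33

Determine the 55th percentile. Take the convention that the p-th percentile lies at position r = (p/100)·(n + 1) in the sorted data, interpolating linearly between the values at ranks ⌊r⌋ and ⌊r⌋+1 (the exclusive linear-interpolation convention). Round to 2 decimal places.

24.25

n = 14.
r = (55/100)·(14 + 1) = 8.25.
Rank 8 is 24 and rank 9 is 25.
Interpolate: 24 + 0.25·(25 − 24) = 24 + 0.25·1 = 24.25.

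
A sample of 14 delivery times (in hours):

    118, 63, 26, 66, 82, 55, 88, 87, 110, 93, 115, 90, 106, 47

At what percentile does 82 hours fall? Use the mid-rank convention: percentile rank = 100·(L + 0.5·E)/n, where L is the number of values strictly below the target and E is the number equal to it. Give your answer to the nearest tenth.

39.3

Sorted: 26, 47, 55, 63, 66, 82, 87, 88, 90, 93, 106, 110, 115, 118.
Count below 82: L = 5; count equal: E = 1; n = 14.
Percentile rank = 100·(5 + 0.5·1)/14 = 100·5.5/14 = 39.29.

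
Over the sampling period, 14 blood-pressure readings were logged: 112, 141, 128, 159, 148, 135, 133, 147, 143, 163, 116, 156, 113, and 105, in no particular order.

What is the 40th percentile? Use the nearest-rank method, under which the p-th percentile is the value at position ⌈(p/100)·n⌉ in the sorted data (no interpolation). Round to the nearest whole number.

Sorted: 105, 112, 113, 116, 128, 133, 135, 141, 143, 147, 148, 156, 159, 163.
n = 14.
Position = ⌈40/100 · 14⌉ = ⌈5.6⌉ = 6.
The value at rank 6 is 133.

133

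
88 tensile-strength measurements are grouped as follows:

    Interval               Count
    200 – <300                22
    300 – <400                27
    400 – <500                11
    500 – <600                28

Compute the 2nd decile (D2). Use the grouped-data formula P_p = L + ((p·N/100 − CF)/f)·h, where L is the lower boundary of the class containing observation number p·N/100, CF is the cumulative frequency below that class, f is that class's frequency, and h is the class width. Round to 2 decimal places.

N = 88; target position k = 20/100 · 88 = 17.6.
Cumulative frequencies: 22, 49, 60, 88.
Observation 17.6 falls in the class 200 – <300.
L = 200, CF = 0, f = 22, h = 100.
P20 = 200 + ((17.6 − 0)/22)·100 = 200 + 80 = 280.

280.00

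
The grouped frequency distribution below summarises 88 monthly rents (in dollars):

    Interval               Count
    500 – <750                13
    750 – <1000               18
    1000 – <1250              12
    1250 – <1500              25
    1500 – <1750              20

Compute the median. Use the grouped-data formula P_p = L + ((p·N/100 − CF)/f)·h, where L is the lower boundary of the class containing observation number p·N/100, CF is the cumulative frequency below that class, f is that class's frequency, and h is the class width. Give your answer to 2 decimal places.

1260.00

N = 88; target position k = 50/100 · 88 = 44.
Cumulative frequencies: 13, 31, 43, 68, 88.
Observation 44 falls in the class 1250 – <1500.
L = 1250, CF = 43, f = 25, h = 250.
P50 = 1250 + ((44 − 43)/25)·250 = 1250 + 10 = 1260.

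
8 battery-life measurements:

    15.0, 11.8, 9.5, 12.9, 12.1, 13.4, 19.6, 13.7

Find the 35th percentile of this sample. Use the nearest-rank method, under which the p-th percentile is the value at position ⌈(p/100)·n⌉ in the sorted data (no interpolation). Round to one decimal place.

Sorted: 9.5, 11.8, 12.1, 12.9, 13.4, 13.7, 15.0, 19.6.
n = 8.
Position = ⌈35/100 · 8⌉ = ⌈2.8⌉ = 3.
The value at rank 3 is 12.1.

12.1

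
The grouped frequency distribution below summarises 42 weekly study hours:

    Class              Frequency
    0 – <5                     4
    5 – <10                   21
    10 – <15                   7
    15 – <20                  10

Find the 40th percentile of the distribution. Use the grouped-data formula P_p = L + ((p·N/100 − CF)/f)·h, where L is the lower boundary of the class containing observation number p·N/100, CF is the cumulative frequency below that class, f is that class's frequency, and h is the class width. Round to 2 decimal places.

8.05

N = 42; target position k = 40/100 · 42 = 16.8.
Cumulative frequencies: 4, 25, 32, 42.
Observation 16.8 falls in the class 5 – <10.
L = 5, CF = 4, f = 21, h = 5.
P40 = 5 + ((16.8 − 4)/21)·5 = 5 + 3.04762 = 8.04762.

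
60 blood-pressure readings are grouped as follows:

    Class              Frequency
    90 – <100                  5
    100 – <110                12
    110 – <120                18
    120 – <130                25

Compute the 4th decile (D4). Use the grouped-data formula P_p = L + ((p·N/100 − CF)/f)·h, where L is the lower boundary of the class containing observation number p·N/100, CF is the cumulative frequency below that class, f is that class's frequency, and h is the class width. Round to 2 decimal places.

113.89

N = 60; target position k = 40/100 · 60 = 24.
Cumulative frequencies: 5, 17, 35, 60.
Observation 24 falls in the class 110 – <120.
L = 110, CF = 17, f = 18, h = 10.
P40 = 110 + ((24 − 17)/18)·10 = 110 + 3.88889 = 113.889.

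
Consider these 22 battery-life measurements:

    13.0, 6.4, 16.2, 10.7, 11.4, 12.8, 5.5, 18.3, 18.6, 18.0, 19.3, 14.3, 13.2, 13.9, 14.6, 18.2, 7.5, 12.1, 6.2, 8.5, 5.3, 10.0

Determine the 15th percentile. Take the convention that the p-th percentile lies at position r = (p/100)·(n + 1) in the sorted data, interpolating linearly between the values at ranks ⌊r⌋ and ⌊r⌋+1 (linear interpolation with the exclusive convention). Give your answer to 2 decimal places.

6.29

Sorted: 5.3, 5.5, 6.2, 6.4, 7.5, 8.5, 10.0, 10.7, 11.4, 12.1, 12.8, 13.0, 13.2, 13.9, 14.3, 14.6, 16.2, 18.0, 18.2, 18.3, 18.6, 19.3.
n = 22.
r = (15/100)·(22 + 1) = 3.45.
Rank 3 is 6.2 and rank 4 is 6.4.
Interpolate: 6.2 + 0.45·(6.4 − 6.2) = 6.2 + 0.45·0.2 = 6.29.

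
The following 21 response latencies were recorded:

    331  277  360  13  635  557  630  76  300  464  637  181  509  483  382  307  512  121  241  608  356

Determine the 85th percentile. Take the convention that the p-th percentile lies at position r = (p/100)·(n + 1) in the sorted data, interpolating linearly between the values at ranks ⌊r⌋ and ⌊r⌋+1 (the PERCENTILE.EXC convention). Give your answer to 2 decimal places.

Sorted: 13, 76, 121, 181, 241, 277, 300, 307, 331, 356, 360, 382, 464, 483, 509, 512, 557, 608, 630, 635, 637.
n = 21.
r = (85/100)·(21 + 1) = 18.7.
Rank 18 is 608 and rank 19 is 630.
Interpolate: 608 + 0.7·(630 − 608) = 608 + 0.7·22 = 623.4.

623.40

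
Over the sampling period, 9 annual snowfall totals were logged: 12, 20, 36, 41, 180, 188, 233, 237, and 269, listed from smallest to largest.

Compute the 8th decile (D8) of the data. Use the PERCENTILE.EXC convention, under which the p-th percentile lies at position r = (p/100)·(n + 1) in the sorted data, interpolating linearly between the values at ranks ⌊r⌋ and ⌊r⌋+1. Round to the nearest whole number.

237

n = 9.
r = (80/100)·(9 + 1) = 8.
r is an integer, so P80 is the value at rank 8: 237.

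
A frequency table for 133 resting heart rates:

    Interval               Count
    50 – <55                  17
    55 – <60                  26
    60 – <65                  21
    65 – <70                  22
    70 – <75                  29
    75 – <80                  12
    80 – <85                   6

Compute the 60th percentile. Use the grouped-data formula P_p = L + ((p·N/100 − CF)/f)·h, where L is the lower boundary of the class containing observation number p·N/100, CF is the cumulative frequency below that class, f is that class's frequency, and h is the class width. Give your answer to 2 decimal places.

68.59

N = 133; target position k = 60/100 · 133 = 79.8.
Cumulative frequencies: 17, 43, 64, 86, 115, 127, 133.
Observation 79.8 falls in the class 65 – <70.
L = 65, CF = 64, f = 22, h = 5.
P60 = 65 + ((79.8 − 64)/22)·5 = 65 + 3.59091 = 68.5909.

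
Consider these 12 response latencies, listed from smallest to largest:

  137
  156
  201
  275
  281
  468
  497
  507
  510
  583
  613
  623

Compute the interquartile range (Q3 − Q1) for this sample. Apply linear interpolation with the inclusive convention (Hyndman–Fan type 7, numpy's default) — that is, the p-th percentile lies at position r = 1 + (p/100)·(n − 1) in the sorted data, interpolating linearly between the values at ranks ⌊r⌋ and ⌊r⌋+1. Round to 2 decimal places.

271.75

n = 12.
P25: r = 3.75; ranks 3–4 are 201, 275; interpolating gives 256.5.
P75: r = 9.25; ranks 9–10 are 510, 583; interpolating gives 528.25.
Difference: 528.25 − 256.5 = 271.75.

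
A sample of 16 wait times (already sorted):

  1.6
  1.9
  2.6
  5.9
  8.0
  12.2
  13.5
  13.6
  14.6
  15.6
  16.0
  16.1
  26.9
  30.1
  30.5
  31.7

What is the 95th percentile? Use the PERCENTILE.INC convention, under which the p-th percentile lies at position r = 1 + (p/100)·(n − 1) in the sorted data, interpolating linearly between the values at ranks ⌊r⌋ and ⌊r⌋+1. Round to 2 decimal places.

n = 16.
r = 1 + (95/100)·(16 − 1) = 1 + 14.25 = 15.25.
Rank 15 is 30.5 and rank 16 is 31.7.
Interpolate: 30.5 + 0.25·(31.7 − 30.5) = 30.5 + 0.25·1.2 = 30.8.

30.80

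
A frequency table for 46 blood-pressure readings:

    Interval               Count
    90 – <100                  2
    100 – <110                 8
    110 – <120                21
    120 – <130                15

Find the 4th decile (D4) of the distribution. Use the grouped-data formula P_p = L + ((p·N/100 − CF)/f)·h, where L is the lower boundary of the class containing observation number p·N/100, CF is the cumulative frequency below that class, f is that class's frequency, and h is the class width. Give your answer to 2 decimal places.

N = 46; target position k = 40/100 · 46 = 18.4.
Cumulative frequencies: 2, 10, 31, 46.
Observation 18.4 falls in the class 110 – <120.
L = 110, CF = 10, f = 21, h = 10.
P40 = 110 + ((18.4 − 10)/21)·10 = 110 + 4 = 114.

114.00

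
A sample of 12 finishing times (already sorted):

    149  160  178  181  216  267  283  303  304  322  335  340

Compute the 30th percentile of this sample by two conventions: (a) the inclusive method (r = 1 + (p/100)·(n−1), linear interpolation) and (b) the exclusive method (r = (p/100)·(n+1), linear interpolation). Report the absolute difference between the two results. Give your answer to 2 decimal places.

10.80

n = 12.
(a) r = 4.3; between ranks 4 (181) and 5 (216): 191.5.
(b) r = 3.9; between ranks 3 (178) and 4 (181): 180.7.
|191.5 − 180.7| = 10.8.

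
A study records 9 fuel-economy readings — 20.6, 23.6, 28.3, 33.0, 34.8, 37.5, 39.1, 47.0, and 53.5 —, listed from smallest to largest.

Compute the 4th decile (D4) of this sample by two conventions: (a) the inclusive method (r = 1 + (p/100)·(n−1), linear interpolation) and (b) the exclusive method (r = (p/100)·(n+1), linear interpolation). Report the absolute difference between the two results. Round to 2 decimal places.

0.36

n = 9.
(a) r = 4.2; between ranks 4 (33.0) and 5 (34.8): 33.36.
(b) r = 4 → value at rank 4 = 33.
|33.36 − 33| = 0.36.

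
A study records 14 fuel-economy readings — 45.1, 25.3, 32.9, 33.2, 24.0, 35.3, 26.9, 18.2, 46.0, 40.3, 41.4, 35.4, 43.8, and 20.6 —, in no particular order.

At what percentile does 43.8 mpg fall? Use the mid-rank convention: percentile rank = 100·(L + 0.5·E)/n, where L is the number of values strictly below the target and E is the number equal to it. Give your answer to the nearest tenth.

82.1

Sorted: 18.2, 20.6, 24.0, 25.3, 26.9, 32.9, 33.2, 35.3, 35.4, 40.3, 41.4, 43.8, 45.1, 46.0.
Count below 43.8: L = 11; count equal: E = 1; n = 14.
Percentile rank = 100·(11 + 0.5·1)/14 = 100·11.5/14 = 82.14.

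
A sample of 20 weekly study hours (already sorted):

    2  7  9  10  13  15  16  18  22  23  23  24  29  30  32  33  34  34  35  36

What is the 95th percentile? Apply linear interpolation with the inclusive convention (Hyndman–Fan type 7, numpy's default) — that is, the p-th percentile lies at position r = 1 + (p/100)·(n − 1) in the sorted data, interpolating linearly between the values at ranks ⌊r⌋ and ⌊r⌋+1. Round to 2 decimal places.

35.05

n = 20.
r = 1 + (95/100)·(20 − 1) = 1 + 18.05 = 19.05.
Rank 19 is 35 and rank 20 is 36.
Interpolate: 35 + 0.05·(36 − 35) = 35 + 0.05·1 = 35.05.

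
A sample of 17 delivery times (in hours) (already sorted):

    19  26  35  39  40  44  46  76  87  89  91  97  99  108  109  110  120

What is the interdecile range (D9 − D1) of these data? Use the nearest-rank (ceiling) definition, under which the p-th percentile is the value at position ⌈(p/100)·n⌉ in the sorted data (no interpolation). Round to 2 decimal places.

n = 17.
P10: rank ⌈10/100·17⌉ = 2 → 26.
P90: rank ⌈90/100·17⌉ = 16 → 110.
Difference: 110 − 26 = 84.

84.00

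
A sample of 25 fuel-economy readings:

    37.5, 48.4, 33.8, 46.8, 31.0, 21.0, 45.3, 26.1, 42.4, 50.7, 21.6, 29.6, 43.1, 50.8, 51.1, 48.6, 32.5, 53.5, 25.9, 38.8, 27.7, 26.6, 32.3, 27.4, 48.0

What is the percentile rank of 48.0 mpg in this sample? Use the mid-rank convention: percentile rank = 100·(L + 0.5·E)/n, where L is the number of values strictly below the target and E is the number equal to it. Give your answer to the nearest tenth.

74.0

Sorted: 21.0, 21.6, 25.9, 26.1, 26.6, 27.4, 27.7, 29.6, 31.0, 32.3, 32.5, 33.8, 37.5, 38.8, 42.4, 43.1, 45.3, 46.8, 48.0, 48.4, 48.6, 50.7, 50.8, 51.1, 53.5.
Count below 48.0: L = 18; count equal: E = 1; n = 25.
Percentile rank = 100·(18 + 0.5·1)/25 = 100·18.5/25 = 74.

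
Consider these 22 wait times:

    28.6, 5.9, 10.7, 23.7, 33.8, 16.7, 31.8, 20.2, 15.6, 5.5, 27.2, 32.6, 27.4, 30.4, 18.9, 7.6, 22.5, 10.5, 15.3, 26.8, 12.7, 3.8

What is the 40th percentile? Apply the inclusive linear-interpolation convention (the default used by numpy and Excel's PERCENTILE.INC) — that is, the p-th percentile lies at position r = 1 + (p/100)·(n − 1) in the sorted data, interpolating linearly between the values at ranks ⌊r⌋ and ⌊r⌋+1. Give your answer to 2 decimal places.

16.04

Sorted: 3.8, 5.5, 5.9, 7.6, 10.5, 10.7, 12.7, 15.3, 15.6, 16.7, 18.9, 20.2, 22.5, 23.7, 26.8, 27.2, 27.4, 28.6, 30.4, 31.8, 32.6, 33.8.
n = 22.
r = 1 + (40/100)·(22 − 1) = 1 + 8.4 = 9.4.
Rank 9 is 15.6 and rank 10 is 16.7.
Interpolate: 15.6 + 0.4·(16.7 − 15.6) = 15.6 + 0.4·1.1 = 16.04.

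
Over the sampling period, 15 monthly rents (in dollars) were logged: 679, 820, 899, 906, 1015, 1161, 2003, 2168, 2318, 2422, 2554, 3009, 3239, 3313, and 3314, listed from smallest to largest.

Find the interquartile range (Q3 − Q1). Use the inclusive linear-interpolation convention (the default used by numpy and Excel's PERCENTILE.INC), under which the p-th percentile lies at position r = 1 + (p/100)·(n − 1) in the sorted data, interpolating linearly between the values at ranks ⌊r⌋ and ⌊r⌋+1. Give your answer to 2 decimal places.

1821.00

n = 15.
P25: r = 4.5; ranks 4–5 are 906, 1015; interpolating gives 960.5.
P75: r = 11.5; ranks 11–12 are 2554, 3009; interpolating gives 2781.5.
Difference: 2781.5 − 960.5 = 1821.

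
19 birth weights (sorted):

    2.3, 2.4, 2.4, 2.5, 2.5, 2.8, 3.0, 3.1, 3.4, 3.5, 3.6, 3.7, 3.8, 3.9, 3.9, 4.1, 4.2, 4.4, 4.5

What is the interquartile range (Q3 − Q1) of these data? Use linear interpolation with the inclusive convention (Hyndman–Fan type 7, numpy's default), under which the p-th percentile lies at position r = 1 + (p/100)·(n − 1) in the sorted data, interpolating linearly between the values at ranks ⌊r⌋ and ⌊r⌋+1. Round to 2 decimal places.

n = 19.
P25: r = 5.5; ranks 5–6 are 2.5, 2.8; interpolating gives 2.65.
P75: r = 14.5; ranks 14–15 are 3.9, 3.9; interpolating gives 3.9.
Difference: 3.9 − 2.65 = 1.25.

1.25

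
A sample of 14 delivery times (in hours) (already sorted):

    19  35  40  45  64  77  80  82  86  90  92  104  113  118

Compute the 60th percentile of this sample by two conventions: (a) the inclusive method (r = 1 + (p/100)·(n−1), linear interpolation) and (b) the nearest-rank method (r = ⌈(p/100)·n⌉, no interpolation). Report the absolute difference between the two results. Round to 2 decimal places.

0.80

n = 14.
(a) r = 8.8; between ranks 8 (82) and 9 (86): 85.2.
(b) the nearest-rank method: rank 9 → 86.
|85.2 − 86| = 0.8.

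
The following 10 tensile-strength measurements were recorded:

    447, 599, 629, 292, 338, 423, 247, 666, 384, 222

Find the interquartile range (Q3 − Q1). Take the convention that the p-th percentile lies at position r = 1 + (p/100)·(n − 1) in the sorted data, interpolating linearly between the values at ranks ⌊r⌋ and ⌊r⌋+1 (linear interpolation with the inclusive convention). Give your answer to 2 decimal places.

257.50

Sorted: 222, 247, 292, 338, 384, 423, 447, 599, 629, 666.
n = 10.
P25: r = 3.25; ranks 3–4 are 292, 338; interpolating gives 303.5.
P75: r = 7.75; ranks 7–8 are 447, 599; interpolating gives 561.
Difference: 561 − 303.5 = 257.5.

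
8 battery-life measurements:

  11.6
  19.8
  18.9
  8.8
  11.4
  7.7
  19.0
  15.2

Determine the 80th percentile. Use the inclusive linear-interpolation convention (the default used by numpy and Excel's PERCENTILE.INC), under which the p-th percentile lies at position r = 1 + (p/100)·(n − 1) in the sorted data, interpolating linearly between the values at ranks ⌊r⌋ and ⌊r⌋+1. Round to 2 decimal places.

Sorted: 7.7, 8.8, 11.4, 11.6, 15.2, 18.9, 19.0, 19.8.
n = 8.
r = 1 + (80/100)·(8 − 1) = 1 + 5.6 = 6.6.
Rank 6 is 18.9 and rank 7 is 19.0.
Interpolate: 18.9 + 0.6·(19.0 − 18.9) = 18.9 + 0.6·0.1 = 18.96.

18.96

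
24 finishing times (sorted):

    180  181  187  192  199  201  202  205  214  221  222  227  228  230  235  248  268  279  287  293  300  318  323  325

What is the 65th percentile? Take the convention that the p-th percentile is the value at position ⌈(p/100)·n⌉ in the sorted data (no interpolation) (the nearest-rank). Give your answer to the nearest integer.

n = 24.
Position = ⌈65/100 · 24⌉ = ⌈15.6⌉ = 16.
The value at rank 16 is 248.

248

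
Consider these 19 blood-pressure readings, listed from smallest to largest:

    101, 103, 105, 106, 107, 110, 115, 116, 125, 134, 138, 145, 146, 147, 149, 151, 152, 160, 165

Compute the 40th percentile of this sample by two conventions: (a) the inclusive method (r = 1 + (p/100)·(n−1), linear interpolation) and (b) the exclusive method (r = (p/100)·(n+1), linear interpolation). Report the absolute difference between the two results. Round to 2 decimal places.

n = 19.
(a) r = 8.2; between ranks 8 (116) and 9 (125): 117.8.
(b) r = 8 → value at rank 8 = 116.
|117.8 − 116| = 1.8.

1.80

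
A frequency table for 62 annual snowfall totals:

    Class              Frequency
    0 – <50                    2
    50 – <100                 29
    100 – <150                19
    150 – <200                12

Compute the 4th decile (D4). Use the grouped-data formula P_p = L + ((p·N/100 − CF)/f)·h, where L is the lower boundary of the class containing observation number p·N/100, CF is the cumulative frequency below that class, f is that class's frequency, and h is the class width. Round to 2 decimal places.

89.31

N = 62; target position k = 40/100 · 62 = 24.8.
Cumulative frequencies: 2, 31, 50, 62.
Observation 24.8 falls in the class 50 – <100.
L = 50, CF = 2, f = 29, h = 50.
P40 = 50 + ((24.8 − 2)/29)·50 = 50 + 39.3103 = 89.3103.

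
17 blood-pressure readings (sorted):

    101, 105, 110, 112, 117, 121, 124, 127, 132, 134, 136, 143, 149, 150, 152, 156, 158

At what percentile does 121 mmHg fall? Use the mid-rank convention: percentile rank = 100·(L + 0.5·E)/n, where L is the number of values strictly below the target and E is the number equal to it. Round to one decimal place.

Count below 121: L = 5; count equal: E = 1; n = 17.
Percentile rank = 100·(5 + 0.5·1)/17 = 100·5.5/17 = 32.35.

32.4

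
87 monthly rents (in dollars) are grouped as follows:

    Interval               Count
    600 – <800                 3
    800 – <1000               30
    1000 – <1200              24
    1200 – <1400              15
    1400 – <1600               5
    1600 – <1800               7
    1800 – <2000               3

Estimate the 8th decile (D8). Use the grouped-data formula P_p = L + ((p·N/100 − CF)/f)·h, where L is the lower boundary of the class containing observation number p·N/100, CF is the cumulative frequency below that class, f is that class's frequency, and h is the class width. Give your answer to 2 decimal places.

N = 87; target position k = 80/100 · 87 = 69.6.
Cumulative frequencies: 3, 33, 57, 72, 77, 84, 87.
Observation 69.6 falls in the class 1200 – <1400.
L = 1200, CF = 57, f = 15, h = 200.
P80 = 1200 + ((69.6 − 57)/15)·200 = 1200 + 168 = 1368.

1368.00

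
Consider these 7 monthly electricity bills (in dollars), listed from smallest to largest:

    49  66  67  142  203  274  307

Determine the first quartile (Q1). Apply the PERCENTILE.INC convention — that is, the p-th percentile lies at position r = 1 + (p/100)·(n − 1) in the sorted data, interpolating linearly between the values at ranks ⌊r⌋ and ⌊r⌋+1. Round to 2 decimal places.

66.50

n = 7.
r = 1 + (25/100)·(7 − 1) = 1 + 1.5 = 2.5.
Rank 2 is 66 and rank 3 is 67.
Interpolate: 66 + 0.5·(67 − 66) = 66 + 0.5·1 = 66.5.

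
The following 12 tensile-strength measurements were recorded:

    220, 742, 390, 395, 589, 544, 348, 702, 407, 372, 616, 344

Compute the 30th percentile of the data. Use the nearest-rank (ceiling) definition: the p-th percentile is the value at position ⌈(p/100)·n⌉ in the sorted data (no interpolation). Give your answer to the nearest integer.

Sorted: 220, 344, 348, 372, 390, 395, 407, 544, 589, 616, 702, 742.
n = 12.
Position = ⌈30/100 · 12⌉ = ⌈3.6⌉ = 4.
The value at rank 4 is 372.

372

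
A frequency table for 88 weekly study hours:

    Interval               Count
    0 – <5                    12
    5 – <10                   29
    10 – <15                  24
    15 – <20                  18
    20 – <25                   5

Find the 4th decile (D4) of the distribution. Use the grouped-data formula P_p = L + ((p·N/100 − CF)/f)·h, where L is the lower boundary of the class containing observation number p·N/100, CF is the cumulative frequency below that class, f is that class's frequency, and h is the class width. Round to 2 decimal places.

N = 88; target position k = 40/100 · 88 = 35.2.
Cumulative frequencies: 12, 41, 65, 83, 88.
Observation 35.2 falls in the class 5 – <10.
L = 5, CF = 12, f = 29, h = 5.
P40 = 5 + ((35.2 − 12)/29)·5 = 5 + 4 = 9.

9.00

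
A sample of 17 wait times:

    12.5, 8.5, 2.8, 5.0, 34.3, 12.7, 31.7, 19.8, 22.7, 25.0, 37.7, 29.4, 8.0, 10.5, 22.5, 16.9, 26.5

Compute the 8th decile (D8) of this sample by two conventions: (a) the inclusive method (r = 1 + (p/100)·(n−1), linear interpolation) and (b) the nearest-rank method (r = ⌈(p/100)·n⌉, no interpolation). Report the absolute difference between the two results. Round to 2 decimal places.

0.58

Sorted: 2.8, 5.0, 8.0, 8.5, 10.5, 12.5, 12.7, 16.9, 19.8, 22.5, 22.7, 25.0, 26.5, 29.4, 31.7, 34.3, 37.7.
n = 17.
(a) r = 13.8; between ranks 13 (26.5) and 14 (29.4): 28.82.
(b) the nearest-rank method: rank 14 → 29.4.
|28.82 − 29.4| = 0.58.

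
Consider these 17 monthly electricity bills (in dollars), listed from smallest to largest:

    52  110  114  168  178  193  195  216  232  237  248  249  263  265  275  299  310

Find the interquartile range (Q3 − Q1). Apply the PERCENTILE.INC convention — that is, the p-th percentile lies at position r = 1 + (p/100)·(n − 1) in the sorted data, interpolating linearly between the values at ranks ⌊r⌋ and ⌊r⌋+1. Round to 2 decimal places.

85.00

n = 17.
P25: r = 5 (integer) → 178.
P75: r = 13 (integer) → 263.
Difference: 263 − 178 = 85.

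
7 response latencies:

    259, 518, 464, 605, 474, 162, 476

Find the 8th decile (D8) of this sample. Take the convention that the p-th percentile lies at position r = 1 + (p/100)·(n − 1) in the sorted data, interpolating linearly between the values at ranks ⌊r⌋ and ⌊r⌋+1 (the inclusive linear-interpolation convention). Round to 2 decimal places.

509.60

Sorted: 162, 259, 464, 474, 476, 518, 605.
n = 7.
r = 1 + (80/100)·(7 − 1) = 1 + 4.8 = 5.8.
Rank 5 is 476 and rank 6 is 518.
Interpolate: 476 + 0.8·(518 − 476) = 476 + 0.8·42 = 509.6.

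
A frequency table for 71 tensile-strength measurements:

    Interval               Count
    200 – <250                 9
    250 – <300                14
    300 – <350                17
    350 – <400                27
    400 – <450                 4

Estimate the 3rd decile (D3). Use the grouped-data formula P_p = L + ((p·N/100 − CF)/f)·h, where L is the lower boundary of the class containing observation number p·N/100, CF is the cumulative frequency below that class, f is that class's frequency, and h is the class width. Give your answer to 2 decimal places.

N = 71; target position k = 30/100 · 71 = 21.3.
Cumulative frequencies: 9, 23, 40, 67, 71.
Observation 21.3 falls in the class 250 – <300.
L = 250, CF = 9, f = 14, h = 50.
P30 = 250 + ((21.3 − 9)/14)·50 = 250 + 43.9286 = 293.929.

293.93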